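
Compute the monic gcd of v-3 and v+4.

1

By polynomial division,
  v-3 = (v+4) + (-7)
  v+4 = (-(1/7)v-4/7)(-7) + (0)
The last nonzero remainder is the constant -7, so the polynomials are coprime and gcd = 1.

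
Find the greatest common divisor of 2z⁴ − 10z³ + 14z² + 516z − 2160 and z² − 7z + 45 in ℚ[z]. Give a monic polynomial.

Apply the Euclidean algorithm:
  2z⁴ − 10z³ + 14z² + 516z − 2160 = (2z² + 4z − 48)(z² − 7z + 45) + (0)
The last nonzero remainder z² − 7z + 45 is already monic.

z² − 7z + 45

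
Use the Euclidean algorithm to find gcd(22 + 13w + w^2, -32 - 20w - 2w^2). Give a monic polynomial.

By polynomial division,
  w^2 + 13w + 22 = (-1/2)(-2w^2 - 20w - 32) + (3w + 6)
  -2w^2 - 20w - 32 = (-(2/3)w - 16/3)(3w + 6) + (0)
Last nonzero remainder: 3w + 6. Dividing through by 3 gives the monic gcd w + 2.

2 + w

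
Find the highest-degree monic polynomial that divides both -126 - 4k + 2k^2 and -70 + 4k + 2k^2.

7 + k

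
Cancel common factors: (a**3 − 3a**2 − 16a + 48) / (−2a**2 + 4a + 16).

(−a**2 − a + 12)/(2a + 4)

Apply the Euclidean algorithm:
  a**3 − 3a**2 − 16a + 48 = (−(1/2)a + 1/2)(−2a**2 + 4a + 16) + (−10a + 40)
  −2a**2 + 4a + 16 = ((1/5)a + 2/5)(−10a + 40) + (0)
Last nonzero remainder: −10a + 40. Dividing through by −10 gives the monic gcd a − 4.
Cancel a − 4 from numerator and denominator to get the reduced form.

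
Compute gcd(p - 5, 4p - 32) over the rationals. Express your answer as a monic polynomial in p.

1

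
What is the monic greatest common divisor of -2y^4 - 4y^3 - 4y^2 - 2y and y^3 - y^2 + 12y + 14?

By polynomial division,
  -2y^4 - 4y^3 - 4y^2 - 2y = (-2y - 6)(y^3 - y^2 + 12y + 14) + (14y^2 + 98y + 84)
  y^3 - y^2 + 12y + 14 = ((1/14)y - 4/7)(14y^2 + 98y + 84) + (62y + 62)
  14y^2 + 98y + 84 = ((7/31)y + 42/31)(62y + 62) + (0)
Last nonzero remainder: 62y + 62. Dividing through by 62 gives the monic gcd y + 1.

y + 1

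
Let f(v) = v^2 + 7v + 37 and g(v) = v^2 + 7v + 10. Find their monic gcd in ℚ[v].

Euclidean algorithm in ℚ[v]:
  v^2 + 7v + 37 = (v^2 + 7v + 10) + (27)
  v^2 + 7v + 10 = ((1/27)v^2 + (7/27)v + 10/27)(27) + (0)
The last nonzero remainder is the constant 27, so the polynomials are coprime and gcd = 1.

1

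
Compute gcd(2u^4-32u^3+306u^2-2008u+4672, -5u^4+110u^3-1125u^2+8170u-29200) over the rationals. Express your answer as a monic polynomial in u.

u^3-12u^2+105u-584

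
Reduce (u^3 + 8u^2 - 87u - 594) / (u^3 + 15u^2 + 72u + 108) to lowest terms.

Euclidean algorithm in ℚ[u]:
  u^3 + 8u^2 - 87u - 594 = (u^3 + 15u^2 + 72u + 108) + (-7u^2 - 159u - 702)
  u^3 + 15u^2 + 72u + 108 = (-(1/7)u + 54/49)(-7u^2 - 159u - 702) + ((7200/49)u + 43200/49)
  -7u^2 - 159u - 702 = (-(343/7200)u - 637/800)((7200/49)u + 43200/49) + (0)
Last nonzero remainder: (7200/49)u + 43200/49. Dividing through by 7200/49 gives the monic gcd u + 6.
Cancel u + 6 from numerator and denominator to get the reduced form.

(u^2 + 2u - 99)/(u^2 + 9u + 18)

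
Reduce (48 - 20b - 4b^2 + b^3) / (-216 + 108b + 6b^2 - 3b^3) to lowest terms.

(-4 - b)/(18 + 3b)

By polynomial division,
  b^3 - 4b^2 - 20b + 48 = (-1/3)(-3b^3 + 6b^2 + 108b - 216) + (-2b^2 + 16b - 24)
  -3b^3 + 6b^2 + 108b - 216 = ((3/2)b + 9)(-2b^2 + 16b - 24) + (0)
Last nonzero remainder: -2b^2 + 16b - 24. Dividing through by -2 gives the monic gcd b^2 - 8b + 12.
Cancel b^2 - 8b + 12 from numerator and denominator to get the reduced form.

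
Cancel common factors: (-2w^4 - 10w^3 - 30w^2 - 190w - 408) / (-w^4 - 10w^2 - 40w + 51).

Repeated division with remainder:
  -2w^4 - 10w^3 - 30w^2 - 190w - 408 = (2)(-w^4 - 10w^2 - 40w + 51) + (-10w^3 - 10w^2 - 110w - 510)
  -w^4 - 10w^2 - 40w + 51 = ((1/10)w - 1/10)(-10w^3 - 10w^2 - 110w - 510) + (0)
Last nonzero remainder: -10w^3 - 10w^2 - 110w - 510. Dividing through by -10 gives the monic gcd w^3 + w^2 + 11w + 51.
Cancel w^3 + w^2 + 11w + 51 from numerator and denominator to get the reduced form.

(2w + 8)/(w - 1)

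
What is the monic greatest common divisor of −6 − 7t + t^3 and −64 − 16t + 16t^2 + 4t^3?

Euclidean algorithm in ℚ[t]:
  t^3 − 7t − 6 = (1/4)(4t^3 + 16t^2 − 16t − 64) + (−4t^2 − 3t + 10)
  4t^3 + 16t^2 − 16t − 64 = (−t − 13/4)(−4t^2 − 3t + 10) + (−(63/4)t − 63/2)
  −4t^2 − 3t + 10 = ((16/63)t − 20/63)(−(63/4)t − 63/2) + (0)
Last nonzero remainder: −(63/4)t − 63/2. Dividing through by −63/4 gives the monic gcd t + 2.

2 + t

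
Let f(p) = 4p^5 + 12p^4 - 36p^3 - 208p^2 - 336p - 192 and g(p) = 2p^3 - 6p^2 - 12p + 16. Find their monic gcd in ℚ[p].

Euclidean algorithm in ℚ[p]:
  4p^5 + 12p^4 - 36p^3 - 208p^2 - 336p - 192 = (2p^2 + 12p + 30)(2p^3 - 6p^2 - 12p + 16) + (84p^2 - 168p - 672)
  2p^3 - 6p^2 - 12p + 16 = ((1/42)p - 1/42)(84p^2 - 168p - 672) + (0)
Last nonzero remainder: 84p^2 - 168p - 672. Dividing through by 84 gives the monic gcd p^2 - 2p - 8.

p^2 - 2p - 8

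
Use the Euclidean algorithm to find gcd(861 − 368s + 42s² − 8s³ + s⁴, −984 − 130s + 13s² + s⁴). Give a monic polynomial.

Apply the Euclidean algorithm:
  s⁴ − 8s³ + 42s² − 368s + 861 = (s⁴ + 13s² − 130s − 984) + (−8s³ + 29s² − 238s + 1845)
  s⁴ + 13s² − 130s − 984 = (−(1/8)s − 29/64)(−8s³ + 29s² − 238s + 1845) + (−(231/64)s² − (231/32)s − 9471/64)
  −8s³ + 29s² − 238s + 1845 = ((512/231)s − 960/77)(−(231/64)s² − (231/32)s − 9471/64) + (0)
Last nonzero remainder: −(231/64)s² − (231/32)s − 9471/64. Dividing through by −231/64 gives the monic gcd s² + 2s + 41.

41 + 2s + s²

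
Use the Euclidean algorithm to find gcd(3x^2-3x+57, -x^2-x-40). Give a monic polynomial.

1

By polynomial division,
  3x^2-3x+57 = (-3)(-x^2-x-40) + (-6x-63)
  -x^2-x-40 = ((1/6)x-19/12)(-6x-63) + (-559/4)
  -6x-63 = ((24/559)x+252/559)(-559/4) + (0)
The last nonzero remainder is the constant -559/4, so the polynomials are coprime and gcd = 1.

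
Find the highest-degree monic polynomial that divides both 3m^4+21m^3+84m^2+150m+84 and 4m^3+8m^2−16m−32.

Apply the Euclidean algorithm:
  3m^4+21m^3+84m^2+150m+84 = ((3/4)m+15/4)(4m^3+8m^2−16m−32) + (66m^2+234m+204)
  4m^3+8m^2−16m−32 = ((2/33)m−34/363)(66m^2+234m+204) + (−(780/121)m−1560/121)
  66m^2+234m+204 = (−(1331/130)m−2057/130)(−(780/121)m−1560/121) + (0)
Last nonzero remainder: −(780/121)m−1560/121. Dividing through by −780/121 gives the monic gcd m+2.

m+2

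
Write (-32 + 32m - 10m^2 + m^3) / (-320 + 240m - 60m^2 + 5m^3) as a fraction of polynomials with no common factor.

(-2 + m)/(-20 + 5m)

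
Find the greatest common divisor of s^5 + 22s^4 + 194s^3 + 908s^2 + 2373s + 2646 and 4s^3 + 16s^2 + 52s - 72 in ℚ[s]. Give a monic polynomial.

Apply the Euclidean algorithm:
  s^5 + 22s^4 + 194s^3 + 908s^2 + 2373s + 2646 = ((1/4)s^2 + (9/2)s + 109/4)(4s^3 + 16s^2 + 52s - 72) + (256s^2 + 1280s + 4608)
  4s^3 + 16s^2 + 52s - 72 = ((1/64)s - 1/64)(256s^2 + 1280s + 4608) + (0)
Last nonzero remainder: 256s^2 + 1280s + 4608. Dividing through by 256 gives the monic gcd s^2 + 5s + 18.

s^2 + 5s + 18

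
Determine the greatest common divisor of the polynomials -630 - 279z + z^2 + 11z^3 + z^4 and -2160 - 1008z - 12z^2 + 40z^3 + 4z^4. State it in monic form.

-90 - 27z + 4z^2 + z^3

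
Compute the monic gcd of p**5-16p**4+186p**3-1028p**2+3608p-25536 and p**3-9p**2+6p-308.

p**2+2p+28

Apply the Euclidean algorithm:
  p**5-16p**4+186p**3-1028p**2+3608p-25536 = (p**2-7p+117)(p**3-9p**2+6p-308) + (375p**2+750p+10500)
  p**3-9p**2+6p-308 = ((1/375)p-11/375)(375p**2+750p+10500) + (0)
Last nonzero remainder: 375p**2+750p+10500. Dividing through by 375 gives the monic gcd p**2+2p+28.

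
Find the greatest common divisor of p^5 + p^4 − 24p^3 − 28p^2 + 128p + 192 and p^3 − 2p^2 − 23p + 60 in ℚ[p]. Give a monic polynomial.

By polynomial division,
  p^5 + p^4 − 24p^3 − 28p^2 + 128p + 192 = (p^2 + 3p + 5)(p^3 − 2p^2 − 23p + 60) + (−9p^2 + 63p − 108)
  p^3 − 2p^2 − 23p + 60 = (−(1/9)p − 5/9)(−9p^2 + 63p − 108) + (0)
Last nonzero remainder: −9p^2 + 63p − 108. Dividing through by −9 gives the monic gcd p^2 − 7p + 12.

p^2 − 7p + 12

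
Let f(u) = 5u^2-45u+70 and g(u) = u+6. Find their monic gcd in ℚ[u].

1

By polynomial division,
  5u^2-45u+70 = (5u-75)(u+6) + (520)
  u+6 = ((1/520)u+3/260)(520) + (0)
The last nonzero remainder is the constant 520, so the polynomials are coprime and gcd = 1.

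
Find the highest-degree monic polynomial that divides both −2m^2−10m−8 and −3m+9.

Apply the Euclidean algorithm:
  −2m^2−10m−8 = ((2/3)m+16/3)(−3m+9) + (−56)
  −3m+9 = ((3/56)m−9/56)(−56) + (0)
The last nonzero remainder is the constant −56, so the polynomials are coprime and gcd = 1.

1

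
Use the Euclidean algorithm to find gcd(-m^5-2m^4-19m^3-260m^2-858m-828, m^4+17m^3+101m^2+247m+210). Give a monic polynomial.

m^2+5m+6

Repeated division with remainder:
  -m^5-2m^4-19m^3-260m^2-858m-828 = (-m+15)(m^4+17m^3+101m^2+247m+210) + (-173m^3-1528m^2-4353m-3978)
  m^4+17m^3+101m^2+247m+210 = (-(1/173)m-1413/29929)(-173m^3-1528m^2-4353m-3978) + ((110696/29929)m^2+(553480/29929)m+664176/29929)
  -173m^3-1528m^2-4353m-3978 = (-(5177717/110696)m-19842927/110696)((110696/29929)m^2+(553480/29929)m+664176/29929) + (0)
Last nonzero remainder: (110696/29929)m^2+(553480/29929)m+664176/29929. Dividing through by 110696/29929 gives the monic gcd m^2+5m+6.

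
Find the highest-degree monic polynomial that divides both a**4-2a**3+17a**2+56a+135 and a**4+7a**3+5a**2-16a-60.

Apply the Euclidean algorithm:
  a**4-2a**3+17a**2+56a+135 = (a**4+7a**3+5a**2-16a-60) + (-9a**3+12a**2+72a+195)
  a**4+7a**3+5a**2-16a-60 = (-(1/9)a-25/27)(-9a**3+12a**2+72a+195) + ((217/9)a**2+(217/3)a+1085/9)
  -9a**3+12a**2+72a+195 = (-(81/217)a+351/217)((217/9)a**2+(217/3)a+1085/9) + (0)
Last nonzero remainder: (217/9)a**2+(217/3)a+1085/9. Dividing through by 217/9 gives the monic gcd a**2+3a+5.

a**2+3a+5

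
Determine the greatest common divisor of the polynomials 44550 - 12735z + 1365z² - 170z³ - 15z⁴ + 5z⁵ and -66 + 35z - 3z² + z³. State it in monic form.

33 - z + z²

Euclidean algorithm in ℚ[z]:
  5z⁵ - 15z⁴ - 170z³ + 1365z² - 12735z + 44550 = (5z² - 345)(z³ - 3z² + 35z - 66) + (660z² - 660z + 21780)
  z³ - 3z² + 35z - 66 = ((1/660)z - 1/330)(660z² - 660z + 21780) + (0)
Last nonzero remainder: 660z² - 660z + 21780. Dividing through by 660 gives the monic gcd z² - z + 33.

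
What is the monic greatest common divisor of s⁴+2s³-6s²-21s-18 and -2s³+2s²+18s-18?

s-3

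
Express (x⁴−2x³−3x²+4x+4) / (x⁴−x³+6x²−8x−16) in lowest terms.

By polynomial division,
  x⁴−2x³−3x²+4x+4 = (x⁴−x³+6x²−8x−16) + (−x³−9x²+12x+20)
  x⁴−x³+6x²−8x−16 = (−x+10)(−x³−9x²+12x+20) + (108x²−108x−216)
  −x³−9x²+12x+20 = (−(1/108)x−5/54)(108x²−108x−216) + (0)
Last nonzero remainder: 108x²−108x−216. Dividing through by 108 gives the monic gcd x²−x−2.
Cancel x²−x−2 from numerator and denominator to get the reduced form.

(x²−x−2)/(x²+8)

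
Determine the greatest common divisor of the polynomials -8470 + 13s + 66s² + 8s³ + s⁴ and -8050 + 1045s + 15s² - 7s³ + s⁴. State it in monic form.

-70 + 3s + s²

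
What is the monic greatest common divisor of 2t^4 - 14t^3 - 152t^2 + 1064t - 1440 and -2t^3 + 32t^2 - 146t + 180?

t - 2

Apply the Euclidean algorithm:
  2t^4 - 14t^3 - 152t^2 + 1064t - 1440 = (-t - 9)(-2t^3 + 32t^2 - 146t + 180) + (-10t^2 - 70t + 180)
  -2t^3 + 32t^2 - 146t + 180 = ((1/5)t - 23/5)(-10t^2 - 70t + 180) + (-504t + 1008)
  -10t^2 - 70t + 180 = ((5/252)t + 5/28)(-504t + 1008) + (0)
Last nonzero remainder: -504t + 1008. Dividing through by -504 gives the monic gcd t - 2.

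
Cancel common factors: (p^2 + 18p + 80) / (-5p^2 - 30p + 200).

Euclidean algorithm in ℚ[p]:
  p^2 + 18p + 80 = (-1/5)(-5p^2 - 30p + 200) + (12p + 120)
  -5p^2 - 30p + 200 = (-(5/12)p + 5/3)(12p + 120) + (0)
Last nonzero remainder: 12p + 120. Dividing through by 12 gives the monic gcd p + 10.
Cancel p + 10 from numerator and denominator to get the reduced form.

(-p - 8)/(5p - 20)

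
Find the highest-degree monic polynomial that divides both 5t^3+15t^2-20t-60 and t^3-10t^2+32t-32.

By polynomial division,
  5t^3+15t^2-20t-60 = (5)(t^3-10t^2+32t-32) + (65t^2-180t+100)
  t^3-10t^2+32t-32 = ((1/65)t-94/845)(65t^2-180t+100) + ((1764/169)t-3528/169)
  65t^2-180t+100 = ((10985/1764)t-4225/882)((1764/169)t-3528/169) + (0)
Last nonzero remainder: (1764/169)t-3528/169. Dividing through by 1764/169 gives the monic gcd t-2.

t-2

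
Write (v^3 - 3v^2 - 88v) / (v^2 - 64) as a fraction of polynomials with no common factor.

(v^2 - 11v)/(v - 8)

Repeated division with remainder:
  v^3 - 3v^2 - 88v = (v - 3)(v^2 - 64) + (-24v - 192)
  v^2 - 64 = (-(1/24)v + 1/3)(-24v - 192) + (0)
Last nonzero remainder: -24v - 192. Dividing through by -24 gives the monic gcd v + 8.
Cancel v + 8 from numerator and denominator to get the reduced form.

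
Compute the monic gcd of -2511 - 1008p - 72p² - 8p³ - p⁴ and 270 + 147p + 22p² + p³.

Repeated division with remainder:
  -p⁴ - 8p³ - 72p² - 1008p - 2511 = (-p + 14)(p³ + 22p² + 147p + 270) + (-233p² - 2796p - 6291)
  p³ + 22p² + 147p + 270 = (-(1/233)p - 10/233)(-233p² - 2796p - 6291) + (0)
Last nonzero remainder: -233p² - 2796p - 6291. Dividing through by -233 gives the monic gcd p² + 12p + 27.

27 + 12p + p²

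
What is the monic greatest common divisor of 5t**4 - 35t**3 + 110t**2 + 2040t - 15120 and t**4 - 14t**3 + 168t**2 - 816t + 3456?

Apply the Euclidean algorithm:
  5t**4 - 35t**3 + 110t**2 + 2040t - 15120 = (5)(t**4 - 14t**3 + 168t**2 - 816t + 3456) + (35t**3 - 730t**2 + 6120t - 32400)
  t**4 - 14t**3 + 168t**2 - 816t + 3456 = ((1/35)t + 48/245)(35t**3 - 730t**2 + 6120t - 32400) + ((6672/49)t**2 - (53376/49)t + 480384/49)
  35t**3 - 730t**2 + 6120t - 32400 = ((1715/6672)t - 3675/1112)((6672/49)t**2 - (53376/49)t + 480384/49) + (0)
Last nonzero remainder: (6672/49)t**2 - (53376/49)t + 480384/49. Dividing through by 6672/49 gives the monic gcd t**2 - 8t + 72.

t**2 - 8t + 72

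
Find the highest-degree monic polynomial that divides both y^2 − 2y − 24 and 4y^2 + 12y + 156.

1

Euclidean algorithm in ℚ[y]:
  y^2 − 2y − 24 = (1/4)(4y^2 + 12y + 156) + (−5y − 63)
  4y^2 + 12y + 156 = (−(4/5)y + 192/25)(−5y − 63) + (15996/25)
  −5y − 63 = (−(125/15996)y − 525/5332)(15996/25) + (0)
The last nonzero remainder is the constant 15996/25, so the polynomials are coprime and gcd = 1.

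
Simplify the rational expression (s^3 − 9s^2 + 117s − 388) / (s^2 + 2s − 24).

Apply the Euclidean algorithm:
  s^3 − 9s^2 + 117s − 388 = (s − 11)(s^2 + 2s − 24) + (163s − 652)
  s^2 + 2s − 24 = ((1/163)s + 6/163)(163s − 652) + (0)
Last nonzero remainder: 163s − 652. Dividing through by 163 gives the monic gcd s − 4.
Cancel s − 4 from numerator and denominator to get the reduced form.

(s^2 − 5s + 97)/(s + 6)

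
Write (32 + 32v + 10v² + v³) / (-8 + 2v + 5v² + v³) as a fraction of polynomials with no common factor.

(4 + v)/(-1 + v)

Apply the Euclidean algorithm:
  v³ + 10v² + 32v + 32 = (v³ + 5v² + 2v - 8) + (5v² + 30v + 40)
  v³ + 5v² + 2v - 8 = ((1/5)v - 1/5)(5v² + 30v + 40) + (0)
Last nonzero remainder: 5v² + 30v + 40. Dividing through by 5 gives the monic gcd v² + 6v + 8.
Cancel v² + 6v + 8 from numerator and denominator to get the reduced form.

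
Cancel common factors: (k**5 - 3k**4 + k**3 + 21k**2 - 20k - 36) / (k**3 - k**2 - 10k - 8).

Apply the Euclidean algorithm:
  k**5 - 3k**4 + k**3 + 21k**2 - 20k - 36 = (k**2 - 2k + 9)(k**3 - k**2 - 10k - 8) + (18k**2 + 54k + 36)
  k**3 - k**2 - 10k - 8 = ((1/18)k - 2/9)(18k**2 + 54k + 36) + (0)
Last nonzero remainder: 18k**2 + 54k + 36. Dividing through by 18 gives the monic gcd k**2 + 3k + 2.
Cancel k**2 + 3k + 2 from numerator and denominator to get the reduced form.

(k**3 - 6k**2 + 17k - 18)/(k - 4)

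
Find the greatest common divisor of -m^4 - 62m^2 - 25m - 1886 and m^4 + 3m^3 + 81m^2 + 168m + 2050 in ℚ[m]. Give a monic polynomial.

Apply the Euclidean algorithm:
  -m^4 - 62m^2 - 25m - 1886 = (-1)(m^4 + 3m^3 + 81m^2 + 168m + 2050) + (3m^3 + 19m^2 + 143m + 164)
  m^4 + 3m^3 + 81m^2 + 168m + 2050 = ((1/3)m - 10/9)(3m^3 + 19m^2 + 143m + 164) + ((490/9)m^2 + (2450/9)m + 20090/9)
  3m^3 + 19m^2 + 143m + 164 = ((27/490)m + 18/245)((490/9)m^2 + (2450/9)m + 20090/9) + (0)
Last nonzero remainder: (490/9)m^2 + (2450/9)m + 20090/9. Dividing through by 490/9 gives the monic gcd m^2 + 5m + 41.

m^2 + 5m + 41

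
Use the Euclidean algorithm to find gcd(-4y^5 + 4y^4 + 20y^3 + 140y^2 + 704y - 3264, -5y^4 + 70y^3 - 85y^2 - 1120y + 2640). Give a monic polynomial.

y^3 - 3y^2 - 16y + 48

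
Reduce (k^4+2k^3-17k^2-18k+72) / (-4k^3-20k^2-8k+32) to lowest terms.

(-k^3+2k^2+9k-18)/(4k^2+4k-8)

Apply the Euclidean algorithm:
  k^4+2k^3-17k^2-18k+72 = (-(1/4)k+3/4)(-4k^3-20k^2-8k+32) + (-4k^2-4k+48)
  -4k^3-20k^2-8k+32 = (k+4)(-4k^2-4k+48) + (-40k-160)
  -4k^2-4k+48 = ((1/10)k-3/10)(-40k-160) + (0)
Last nonzero remainder: -40k-160. Dividing through by -40 gives the monic gcd k+4.
Cancel k+4 from numerator and denominator to get the reduced form.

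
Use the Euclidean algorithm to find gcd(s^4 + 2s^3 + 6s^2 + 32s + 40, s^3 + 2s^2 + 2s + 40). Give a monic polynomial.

s^2 - 2s + 10

Apply the Euclidean algorithm:
  s^4 + 2s^3 + 6s^2 + 32s + 40 = (s)(s^3 + 2s^2 + 2s + 40) + (4s^2 - 8s + 40)
  s^3 + 2s^2 + 2s + 40 = ((1/4)s + 1)(4s^2 - 8s + 40) + (0)
Last nonzero remainder: 4s^2 - 8s + 40. Dividing through by 4 gives the monic gcd s^2 - 2s + 10.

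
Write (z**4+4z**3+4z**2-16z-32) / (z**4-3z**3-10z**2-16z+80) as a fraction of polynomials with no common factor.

Euclidean algorithm in ℚ[z]:
  z**4+4z**3+4z**2-16z-32 = (z**4-3z**3-10z**2-16z+80) + (7z**3+14z**2-112)
  z**4-3z**3-10z**2-16z+80 = ((1/7)z-5/7)(7z**3+14z**2-112) + (0)
Last nonzero remainder: 7z**3+14z**2-112. Dividing through by 7 gives the monic gcd z**3+2z**2-16.
Cancel z**3+2z**2-16 from numerator and denominator to get the reduced form.

(z+2)/(z-5)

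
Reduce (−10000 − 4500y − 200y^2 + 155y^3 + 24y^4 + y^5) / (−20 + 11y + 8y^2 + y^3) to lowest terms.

(−500 + 15y^2 + y^3)/(−1 + y)

Apply the Euclidean algorithm:
  y^5 + 24y^4 + 155y^3 − 200y^2 − 4500y − 10000 = (y^2 + 16y + 16)(y^3 + 8y^2 + 11y − 20) + (−484y^2 − 4356y − 9680)
  y^3 + 8y^2 + 11y − 20 = (−(1/484)y + 1/484)(−484y^2 − 4356y − 9680) + (0)
Last nonzero remainder: −484y^2 − 4356y − 9680. Dividing through by −484 gives the monic gcd y^2 + 9y + 20.
Cancel y^2 + 9y + 20 from numerator and denominator to get the reduced form.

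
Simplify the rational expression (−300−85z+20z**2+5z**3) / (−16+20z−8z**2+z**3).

(75+40z+5z**2)/(4−4z+z**2)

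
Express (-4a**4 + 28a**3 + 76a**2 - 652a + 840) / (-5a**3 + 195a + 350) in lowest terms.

Repeated division with remainder:
  -4a**4 + 28a**3 + 76a**2 - 652a + 840 = ((4/5)a - 28/5)(-5a**3 + 195a + 350) + (-80a**2 + 160a + 2800)
  -5a**3 + 195a + 350 = ((1/16)a + 1/8)(-80a**2 + 160a + 2800) + (0)
Last nonzero remainder: -80a**2 + 160a + 2800. Dividing through by -80 gives the monic gcd a**2 - 2a - 35.
Cancel a**2 - 2a - 35 from numerator and denominator to get the reduced form.

(4a**2 - 20a + 24)/(5a + 10)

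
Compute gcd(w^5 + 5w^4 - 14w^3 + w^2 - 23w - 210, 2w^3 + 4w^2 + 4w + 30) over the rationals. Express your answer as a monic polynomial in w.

Apply the Euclidean algorithm:
  w^5 + 5w^4 - 14w^3 + w^2 - 23w - 210 = ((1/2)w^2 + (3/2)w - 11)(2w^3 + 4w^2 + 4w + 30) + (24w^2 - 24w + 120)
  2w^3 + 4w^2 + 4w + 30 = ((1/12)w + 1/4)(24w^2 - 24w + 120) + (0)
Last nonzero remainder: 24w^2 - 24w + 120. Dividing through by 24 gives the monic gcd w^2 - w + 5.

w^2 - w + 5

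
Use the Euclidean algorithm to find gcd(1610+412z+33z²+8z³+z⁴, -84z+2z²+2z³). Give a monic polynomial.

7+z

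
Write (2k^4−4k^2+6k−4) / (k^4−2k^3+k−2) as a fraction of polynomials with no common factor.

By polynomial division,
  2k^4−4k^2+6k−4 = (2)(k^4−2k^3+k−2) + (4k^3−4k^2+4k)
  k^4−2k^3+k−2 = ((1/4)k−1/4)(4k^3−4k^2+4k) + (−2k^2+2k−2)
  4k^3−4k^2+4k = (−2k)(−2k^2+2k−2) + (0)
Last nonzero remainder: −2k^2+2k−2. Dividing through by −2 gives the monic gcd k^2−k+1.
Cancel k^2−k+1 from numerator and denominator to get the reduced form.

(2k^2+2k−4)/(k^2−k−2)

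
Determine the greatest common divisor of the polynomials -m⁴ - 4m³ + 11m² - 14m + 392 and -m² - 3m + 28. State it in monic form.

m² + 3m - 28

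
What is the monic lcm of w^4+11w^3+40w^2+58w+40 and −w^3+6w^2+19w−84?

Apply the Euclidean algorithm:
  w^4+11w^3+40w^2+58w+40 = (−w−17)(−w^3+6w^2+19w−84) + (161w^2+297w−1388)
  −w^3+6w^2+19w−84 = (−(1/161)w+1263/25921)(161w^2+297w−1388) + (−(106080/25921)w−424320/25921)
  161w^2+297w−1388 = (−(4173281/106080)w+8994587/106080)(−(106080/25921)w−424320/25921) + (0)
Last nonzero remainder: −(106080/25921)w−424320/25921. Dividing through by −106080/25921 gives the monic gcd w+4.
Then lcm(f, g) = f·g / gcd(f, g); expanding and making the result monic gives the answer.

w^6+w^5−49w^4−111w^3+300w^2+818w+840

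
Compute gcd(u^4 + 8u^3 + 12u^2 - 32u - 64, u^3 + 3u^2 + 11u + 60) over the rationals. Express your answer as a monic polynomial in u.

u + 4

By polynomial division,
  u^4 + 8u^3 + 12u^2 - 32u - 64 = (u + 5)(u^3 + 3u^2 + 11u + 60) + (-14u^2 - 147u - 364)
  u^3 + 3u^2 + 11u + 60 = (-(1/14)u + 15/28)(-14u^2 - 147u - 364) + ((255/4)u + 255)
  -14u^2 - 147u - 364 = (-(56/255)u - 364/255)((255/4)u + 255) + (0)
Last nonzero remainder: (255/4)u + 255. Dividing through by 255/4 gives the monic gcd u + 4.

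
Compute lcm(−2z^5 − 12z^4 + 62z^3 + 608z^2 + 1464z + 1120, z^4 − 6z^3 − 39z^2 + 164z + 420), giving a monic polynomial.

Euclidean algorithm in ℚ[z]:
  −2z^5 − 12z^4 + 62z^3 + 608z^2 + 1464z + 1120 = (−2z − 24)(z^4 − 6z^3 − 39z^2 + 164z + 420) + (−160z^3 + 6240z + 11200)
  z^4 − 6z^3 − 39z^2 + 164z + 420 = (−(1/160)z + 3/80)(−160z^3 + 6240z + 11200) + (0)
Last nonzero remainder: −160z^3 + 6240z + 11200. Dividing through by −160 gives the monic gcd z^3 − 39z − 70.
Then lcm(f, g) = f·g / gcd(f, g); expanding and making the result monic gives the answer.

z^6 − 67z^4 − 118z^3 + 1092z^2 + 3832z + 3360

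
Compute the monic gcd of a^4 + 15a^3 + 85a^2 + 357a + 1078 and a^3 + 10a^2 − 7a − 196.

Repeated division with remainder:
  a^4 + 15a^3 + 85a^2 + 357a + 1078 = (a + 5)(a^3 + 10a^2 − 7a − 196) + (42a^2 + 588a + 2058)
  a^3 + 10a^2 − 7a − 196 = ((1/42)a − 2/21)(42a^2 + 588a + 2058) + (0)
Last nonzero remainder: 42a^2 + 588a + 2058. Dividing through by 42 gives the monic gcd a^2 + 14a + 49.

a^2 + 14a + 49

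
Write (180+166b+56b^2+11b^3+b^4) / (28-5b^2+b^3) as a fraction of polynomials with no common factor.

Apply the Euclidean algorithm:
  b^4+11b^3+56b^2+166b+180 = (b+16)(b^3-5b^2+28) + (136b^2+138b-268)
  b^3-5b^2+28 = ((1/136)b-409/9248)(136b^2+138b-268) + ((37333/4624)b+37333/2312)
  136b^2+138b-268 = ((628864/37333)b-619616/37333)((37333/4624)b+37333/2312) + (0)
Last nonzero remainder: (37333/4624)b+37333/2312. Dividing through by 37333/4624 gives the monic gcd b+2.
Cancel b+2 from numerator and denominator to get the reduced form.

(90+38b+9b^2+b^3)/(14-7b+b^2)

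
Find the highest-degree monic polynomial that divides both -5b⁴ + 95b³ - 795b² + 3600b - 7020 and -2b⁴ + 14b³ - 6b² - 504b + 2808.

b³ - 13b² + 81b - 234

By polynomial division,
  -5b⁴ + 95b³ - 795b² + 3600b - 7020 = (5/2)(-2b⁴ + 14b³ - 6b² - 504b + 2808) + (60b³ - 780b² + 4860b - 14040)
  -2b⁴ + 14b³ - 6b² - 504b + 2808 = (-(1/30)b - 1/5)(60b³ - 780b² + 4860b - 14040) + (0)
Last nonzero remainder: 60b³ - 780b² + 4860b - 14040. Dividing through by 60 gives the monic gcd b³ - 13b² + 81b - 234.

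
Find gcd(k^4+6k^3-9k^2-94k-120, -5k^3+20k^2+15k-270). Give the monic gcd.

k+3

Euclidean algorithm in ℚ[k]:
  k^4+6k^3-9k^2-94k-120 = (-(1/5)k-2)(-5k^3+20k^2+15k-270) + (34k^2-118k-660)
  -5k^3+20k^2+15k-270 = (-(5/34)k+45/578)(34k^2-118k-660) + (-(21060/289)k-63180/289)
  34k^2-118k-660 = (-(4913/10530)k+3179/1053)(-(21060/289)k-63180/289) + (0)
Last nonzero remainder: -(21060/289)k-63180/289. Dividing through by -21060/289 gives the monic gcd k+3.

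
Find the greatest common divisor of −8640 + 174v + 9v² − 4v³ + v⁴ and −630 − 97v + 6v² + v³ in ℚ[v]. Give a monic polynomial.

−90 − v + v²

Euclidean algorithm in ℚ[v]:
  v⁴ − 4v³ + 9v² + 174v − 8640 = (v − 10)(v³ + 6v² − 97v − 630) + (166v² − 166v − 14940)
  v³ + 6v² − 97v − 630 = ((1/166)v + 7/166)(166v² − 166v − 14940) + (0)
Last nonzero remainder: 166v² − 166v − 14940. Dividing through by 166 gives the monic gcd v² − v − 90.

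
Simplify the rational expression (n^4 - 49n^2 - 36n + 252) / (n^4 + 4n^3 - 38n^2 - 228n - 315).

Apply the Euclidean algorithm:
  n^4 - 49n^2 - 36n + 252 = (n^4 + 4n^3 - 38n^2 - 228n - 315) + (-4n^3 - 11n^2 + 192n + 567)
  n^4 + 4n^3 - 38n^2 - 228n - 315 = (-(1/4)n - 5/16)(-4n^3 - 11n^2 + 192n + 567) + ((105/16)n^2 - (105/4)n - 2205/16)
  -4n^3 - 11n^2 + 192n + 567 = (-(64/105)n - 144/35)((105/16)n^2 - (105/4)n - 2205/16) + (0)
Last nonzero remainder: (105/16)n^2 - (105/4)n - 2205/16. Dividing through by 105/16 gives the monic gcd n^2 - 4n - 21.
Cancel n^2 - 4n - 21 from numerator and denominator to get the reduced form.

(n^2 + 4n - 12)/(n^2 + 8n + 15)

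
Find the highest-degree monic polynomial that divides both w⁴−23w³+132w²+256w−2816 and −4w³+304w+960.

w+4

Euclidean algorithm in ℚ[w]:
  w⁴−23w³+132w²+256w−2816 = (−(1/4)w+23/4)(−4w³+304w+960) + (208w²−1252w−8336)
  −4w³+304w+960 = (−(1/52)w−313/2704)(208w²−1252w−8336) + (−(833/676)w−833/169)
  208w²−1252w−8336 = (−(140608/833)w+1408784/833)(−(833/676)w−833/169) + (0)
Last nonzero remainder: −(833/676)w−833/169. Dividing through by −833/676 gives the monic gcd w+4.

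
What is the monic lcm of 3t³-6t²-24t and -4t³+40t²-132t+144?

By polynomial division,
  3t³-6t²-24t = (-3/4)(-4t³+40t²-132t+144) + (24t²-123t+108)
  -4t³+40t²-132t+144 = (-(1/6)t+13/16)(24t²-123t+108) + (-(225/16)t+225/4)
  24t²-123t+108 = (-(128/75)t+48/25)(-(225/16)t+225/4) + (0)
Last nonzero remainder: -(225/16)t+225/4. Dividing through by -225/16 gives the monic gcd t-4.
Then lcm(f, g) = f·g / gcd(f, g); expanding and making the result monic gives the answer.

t⁵-8t⁴+13t³+30t²-72t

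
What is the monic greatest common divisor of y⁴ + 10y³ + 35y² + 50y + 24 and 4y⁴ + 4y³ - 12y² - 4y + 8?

y² + 3y + 2

Apply the Euclidean algorithm:
  y⁴ + 10y³ + 35y² + 50y + 24 = (1/4)(4y⁴ + 4y³ - 12y² - 4y + 8) + (9y³ + 38y² + 51y + 22)
  4y⁴ + 4y³ - 12y² - 4y + 8 = ((4/9)y - 116/81)(9y³ + 38y² + 51y + 22) + ((1600/81)y² + (1600/27)y + 3200/81)
  9y³ + 38y² + 51y + 22 = ((729/1600)y + 891/1600)((1600/81)y² + (1600/27)y + 3200/81) + (0)
Last nonzero remainder: (1600/81)y² + (1600/27)y + 3200/81. Dividing through by 1600/81 gives the monic gcd y² + 3y + 2.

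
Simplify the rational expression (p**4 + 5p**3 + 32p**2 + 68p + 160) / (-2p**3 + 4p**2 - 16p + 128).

(-p**2 - 3p - 10)/(2p - 8)

Apply the Euclidean algorithm:
  p**4 + 5p**3 + 32p**2 + 68p + 160 = (-(1/2)p - 7/2)(-2p**3 + 4p**2 - 16p + 128) + (38p**2 + 76p + 608)
  -2p**3 + 4p**2 - 16p + 128 = (-(1/19)p + 4/19)(38p**2 + 76p + 608) + (0)
Last nonzero remainder: 38p**2 + 76p + 608. Dividing through by 38 gives the monic gcd p**2 + 2p + 16.
Cancel p**2 + 2p + 16 from numerator and denominator to get the reduced form.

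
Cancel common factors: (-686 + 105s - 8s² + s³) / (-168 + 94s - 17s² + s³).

Repeated division with remainder:
  s³ - 8s² + 105s - 686 = (s³ - 17s² + 94s - 168) + (9s² + 11s - 518)
  s³ - 17s² + 94s - 168 = ((1/9)s - 164/81)(9s² + 11s - 518) + ((14080/81)s - 98560/81)
  9s² + 11s - 518 = ((729/14080)s + 2997/7040)((14080/81)s - 98560/81) + (0)
Last nonzero remainder: (14080/81)s - 98560/81. Dividing through by 14080/81 gives the monic gcd s - 7.
Cancel s - 7 from numerator and denominator to get the reduced form.

(98 - s + s²)/(24 - 10s + s²)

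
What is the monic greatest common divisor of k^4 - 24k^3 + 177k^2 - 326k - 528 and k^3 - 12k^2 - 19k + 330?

k^2 - 17k + 66

By polynomial division,
  k^4 - 24k^3 + 177k^2 - 326k - 528 = (k - 12)(k^3 - 12k^2 - 19k + 330) + (52k^2 - 884k + 3432)
  k^3 - 12k^2 - 19k + 330 = ((1/52)k + 5/52)(52k^2 - 884k + 3432) + (0)
Last nonzero remainder: 52k^2 - 884k + 3432. Dividing through by 52 gives the monic gcd k^2 - 17k + 66.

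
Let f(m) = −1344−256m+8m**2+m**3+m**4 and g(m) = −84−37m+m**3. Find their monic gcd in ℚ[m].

−28−3m+m**2

Euclidean algorithm in ℚ[m]:
  m**4+m**3+8m**2−256m−1344 = (m+1)(m**3−37m−84) + (45m**2−135m−1260)
  m**3−37m−84 = ((1/45)m+1/15)(45m**2−135m−1260) + (0)
Last nonzero remainder: 45m**2−135m−1260. Dividing through by 45 gives the monic gcd m**2−3m−28.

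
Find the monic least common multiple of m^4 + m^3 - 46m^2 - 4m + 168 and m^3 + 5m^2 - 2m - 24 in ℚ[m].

m^6 + 8m^5 - 27m^4 - 314m^3 - 412m^2 + 1128m + 2016

Repeated division with remainder:
  m^4 + m^3 - 46m^2 - 4m + 168 = (m - 4)(m^3 + 5m^2 - 2m - 24) + (-24m^2 + 12m + 72)
  m^3 + 5m^2 - 2m - 24 = (-(1/24)m - 11/48)(-24m^2 + 12m + 72) + ((15/4)m - 15/2)
  -24m^2 + 12m + 72 = (-(32/5)m - 48/5)((15/4)m - 15/2) + (0)
Last nonzero remainder: (15/4)m - 15/2. Dividing through by 15/4 gives the monic gcd m - 2.
Then lcm(f, g) = f·g / gcd(f, g); expanding and making the result monic gives the answer.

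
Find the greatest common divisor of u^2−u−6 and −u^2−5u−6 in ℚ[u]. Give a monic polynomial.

Apply the Euclidean algorithm:
  u^2−u−6 = (−1)(−u^2−5u−6) + (−6u−12)
  −u^2−5u−6 = ((1/6)u+1/2)(−6u−12) + (0)
Last nonzero remainder: −6u−12. Dividing through by −6 gives the monic gcd u+2.

u+2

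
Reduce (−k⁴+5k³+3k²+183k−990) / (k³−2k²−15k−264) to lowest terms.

(−k²+11k−30)/(k−8)

By polynomial division,
  −k⁴+5k³+3k²+183k−990 = (−k+3)(k³−2k²−15k−264) + (−6k²−36k−198)
  k³−2k²−15k−264 = (−(1/6)k+4/3)(−6k²−36k−198) + (0)
Last nonzero remainder: −6k²−36k−198. Dividing through by −6 gives the monic gcd k²+6k+33.
Cancel k²+6k+33 from numerator and denominator to get the reduced form.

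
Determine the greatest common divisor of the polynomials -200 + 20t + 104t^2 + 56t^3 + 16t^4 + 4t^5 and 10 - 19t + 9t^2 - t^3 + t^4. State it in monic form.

-10 + 9t + t^3

By polynomial division,
  4t^5 + 16t^4 + 56t^3 + 104t^2 + 20t - 200 = (4t + 20)(t^4 - t^3 + 9t^2 - 19t + 10) + (40t^3 + 360t - 400)
  t^4 - t^3 + 9t^2 - 19t + 10 = ((1/40)t - 1/40)(40t^3 + 360t - 400) + (0)
Last nonzero remainder: 40t^3 + 360t - 400. Dividing through by 40 gives the monic gcd t^3 + 9t - 10.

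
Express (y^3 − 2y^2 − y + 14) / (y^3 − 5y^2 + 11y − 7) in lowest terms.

(y + 2)/(y − 1)

Repeated division with remainder:
  y^3 − 2y^2 − y + 14 = (y^3 − 5y^2 + 11y − 7) + (3y^2 − 12y + 21)
  y^3 − 5y^2 + 11y − 7 = ((1/3)y − 1/3)(3y^2 − 12y + 21) + (0)
Last nonzero remainder: 3y^2 − 12y + 21. Dividing through by 3 gives the monic gcd y^2 − 4y + 7.
Cancel y^2 − 4y + 7 from numerator and denominator to get the reduced form.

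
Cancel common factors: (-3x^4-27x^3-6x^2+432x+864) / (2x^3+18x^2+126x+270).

Repeated division with remainder:
  -3x^4-27x^3-6x^2+432x+864 = (-(3/2)x)(2x^3+18x^2+126x+270) + (183x^2+837x+864)
  2x^3+18x^2+126x+270 = ((2/183)x+180/3721)(183x^2+837x+864) + ((283050/3721)x+849150/3721)
  183x^2+837x+864 = ((226981/94350)x+59536/15725)((283050/3721)x+849150/3721) + (0)
Last nonzero remainder: (283050/3721)x+849150/3721. Dividing through by 283050/3721 gives the monic gcd x+3.
Cancel x+3 from numerator and denominator to get the reduced form.

(-3x^3-18x^2+48x+288)/(2x^2+12x+90)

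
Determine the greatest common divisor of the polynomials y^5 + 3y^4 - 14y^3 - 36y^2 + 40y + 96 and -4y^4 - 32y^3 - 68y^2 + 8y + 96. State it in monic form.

y^2 + 6y + 8

Euclidean algorithm in ℚ[y]:
  y^5 + 3y^4 - 14y^3 - 36y^2 + 40y + 96 = (-(1/4)y + 5/4)(-4y^4 - 32y^3 - 68y^2 + 8y + 96) + (9y^3 + 51y^2 + 54y - 24)
  -4y^4 - 32y^3 - 68y^2 + 8y + 96 = (-(4/9)y - 28/27)(9y^3 + 51y^2 + 54y - 24) + ((80/9)y^2 + (160/3)y + 640/9)
  9y^3 + 51y^2 + 54y - 24 = ((81/80)y - 27/80)((80/9)y^2 + (160/3)y + 640/9) + (0)
Last nonzero remainder: (80/9)y^2 + (160/3)y + 640/9. Dividing through by 80/9 gives the monic gcd y^2 + 6y + 8.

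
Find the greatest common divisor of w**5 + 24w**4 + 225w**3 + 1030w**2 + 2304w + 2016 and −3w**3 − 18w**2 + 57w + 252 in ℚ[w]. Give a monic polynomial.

w**2 + 10w + 21

Euclidean algorithm in ℚ[w]:
  w**5 + 24w**4 + 225w**3 + 1030w**2 + 2304w + 2016 = (−(1/3)w**2 − 6w − 136/3)(−3w**3 − 18w**2 + 57w + 252) + (640w**2 + 6400w + 13440)
  −3w**3 − 18w**2 + 57w + 252 = (−(3/640)w + 3/160)(640w**2 + 6400w + 13440) + (0)
Last nonzero remainder: 640w**2 + 6400w + 13440. Dividing through by 640 gives the monic gcd w**2 + 10w + 21.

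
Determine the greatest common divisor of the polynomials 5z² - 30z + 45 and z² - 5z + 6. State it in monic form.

Euclidean algorithm in ℚ[z]:
  5z² - 30z + 45 = (5)(z² - 5z + 6) + (-5z + 15)
  z² - 5z + 6 = (-(1/5)z + 2/5)(-5z + 15) + (0)
Last nonzero remainder: -5z + 15. Dividing through by -5 gives the monic gcd z - 3.

z - 3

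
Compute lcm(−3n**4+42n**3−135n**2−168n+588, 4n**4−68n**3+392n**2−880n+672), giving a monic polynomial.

n**6−22n**5+169n**4−472n**3−104n**2+2240n−2352

By polynomial division,
  −3n**4+42n**3−135n**2−168n+588 = (−3/4)(4n**4−68n**3+392n**2−880n+672) + (−9n**3+159n**2−828n+1092)
  4n**4−68n**3+392n**2−880n+672 = (−(4/9)n−8/27)(−9n**3+159n**2−828n+1092) + ((640/9)n**2−640n+8960/9)
  −9n**3+159n**2−828n+1092 = (−(81/640)n+351/320)((640/9)n**2−640n+8960/9) + (0)
Last nonzero remainder: (640/9)n**2−640n+8960/9. Dividing through by 640/9 gives the monic gcd n**2−9n+14.
Then lcm(f, g) = f·g / gcd(f, g); expanding and making the result monic gives the answer.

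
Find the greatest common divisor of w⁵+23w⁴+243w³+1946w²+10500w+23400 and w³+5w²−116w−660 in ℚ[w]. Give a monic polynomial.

Apply the Euclidean algorithm:
  w⁵+23w⁴+243w³+1946w²+10500w+23400 = (w²+18w+269)(w³+5w²−116w−660) + (3349w²+53584w+200940)
  w³+5w²−116w−660 = ((1/3349)w−11/3349)(3349w²+53584w+200940) + (0)
Last nonzero remainder: 3349w²+53584w+200940. Dividing through by 3349 gives the monic gcd w²+16w+60.

w²+16w+60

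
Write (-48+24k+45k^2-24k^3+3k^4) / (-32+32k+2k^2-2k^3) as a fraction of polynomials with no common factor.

(12+9k-3k^2)/(8+2k)

Euclidean algorithm in ℚ[k]:
  3k^4-24k^3+45k^2+24k-48 = (-(3/2)k+21/2)(-2k^3+2k^2+32k-32) + (72k^2-360k+288)
  -2k^3+2k^2+32k-32 = (-(1/36)k-1/9)(72k^2-360k+288) + (0)
Last nonzero remainder: 72k^2-360k+288. Dividing through by 72 gives the monic gcd k^2-5k+4.
Cancel k^2-5k+4 from numerator and denominator to get the reduced form.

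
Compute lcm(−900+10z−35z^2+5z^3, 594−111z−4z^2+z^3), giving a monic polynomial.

Euclidean algorithm in ℚ[z]:
  5z^3−35z^2+10z−900 = (5)(z^3−4z^2−111z+594) + (−15z^2+565z−3870)
  z^3−4z^2−111z+594 = (−(1/15)z−101/45)(−15z^2+565z−3870) + ((8092/9)z−8092)
  −15z^2+565z−3870 = (−(135/8092)z+1935/4046)((8092/9)z−8092) + (0)
Last nonzero remainder: (8092/9)z−8092. Dividing through by 8092/9 gives the monic gcd z−9.
Then lcm(f, g) = f·g / gcd(f, g); expanding and making the result monic gives the answer.

11880−1032z+292z^2−99z^3−2z^4+z^5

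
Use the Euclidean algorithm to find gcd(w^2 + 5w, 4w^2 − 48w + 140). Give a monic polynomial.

1

Apply the Euclidean algorithm:
  w^2 + 5w = (1/4)(4w^2 − 48w + 140) + (17w − 35)
  4w^2 − 48w + 140 = ((4/17)w − 676/289)(17w − 35) + (16800/289)
  17w − 35 = ((4913/16800)w − 289/480)(16800/289) + (0)
The last nonzero remainder is the constant 16800/289, so the polynomials are coprime and gcd = 1.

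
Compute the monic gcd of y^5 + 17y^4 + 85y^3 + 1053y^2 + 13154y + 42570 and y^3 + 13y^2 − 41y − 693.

y^2 + 20y + 99

Apply the Euclidean algorithm:
  y^5 + 17y^4 + 85y^3 + 1053y^2 + 13154y + 42570 = (y^2 + 4y + 74)(y^3 + 13y^2 − 41y − 693) + (948y^2 + 18960y + 93852)
  y^3 + 13y^2 − 41y − 693 = ((1/948)y − 7/948)(948y^2 + 18960y + 93852) + (0)
Last nonzero remainder: 948y^2 + 18960y + 93852. Dividing through by 948 gives the monic gcd y^2 + 20y + 99.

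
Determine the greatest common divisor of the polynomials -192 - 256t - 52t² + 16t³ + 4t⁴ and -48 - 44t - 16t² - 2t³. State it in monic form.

Repeated division with remainder:
  4t⁴ + 16t³ - 52t² - 256t - 192 = (-2t + 8)(-2t³ - 16t² - 44t - 48) + (-12t² + 192)
  -2t³ - 16t² - 44t - 48 = ((1/6)t + 4/3)(-12t² + 192) + (-76t - 304)
  -12t² + 192 = ((3/19)t - 12/19)(-76t - 304) + (0)
Last nonzero remainder: -76t - 304. Dividing through by -76 gives the monic gcd t + 4.

4 + t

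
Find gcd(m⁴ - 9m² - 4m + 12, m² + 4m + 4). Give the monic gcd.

m² + 4m + 4

Apply the Euclidean algorithm:
  m⁴ - 9m² - 4m + 12 = (m² - 4m + 3)(m² + 4m + 4) + (0)
The last nonzero remainder m² + 4m + 4 is already monic.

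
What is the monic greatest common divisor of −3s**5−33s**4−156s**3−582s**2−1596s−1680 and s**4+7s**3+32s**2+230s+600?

s**2+9s+20

By polynomial division,
  −3s**5−33s**4−156s**3−582s**2−1596s−1680 = (−3s−12)(s**4+7s**3+32s**2+230s+600) + (24s**3+492s**2+2964s+5520)
  s**4+7s**3+32s**2+230s+600 = ((1/24)s−9/16)(24s**3+492s**2+2964s+5520) + ((741/4)s**2+(6669/4)s+3705)
  24s**3+492s**2+2964s+5520 = ((32/247)s+368/247)((741/4)s**2+(6669/4)s+3705) + (0)
Last nonzero remainder: (741/4)s**2+(6669/4)s+3705. Dividing through by 741/4 gives the monic gcd s**2+9s+20.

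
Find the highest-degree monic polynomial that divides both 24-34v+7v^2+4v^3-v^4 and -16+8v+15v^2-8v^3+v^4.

4-5v+v^2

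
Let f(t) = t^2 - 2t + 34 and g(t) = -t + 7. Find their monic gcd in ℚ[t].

1

Repeated division with remainder:
  t^2 - 2t + 34 = (-t - 5)(-t + 7) + (69)
  -t + 7 = (-(1/69)t + 7/69)(69) + (0)
The last nonzero remainder is the constant 69, so the polynomials are coprime and gcd = 1.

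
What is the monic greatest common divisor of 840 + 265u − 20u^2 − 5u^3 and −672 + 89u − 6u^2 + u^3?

−7 + u

By polynomial division,
  −5u^3 − 20u^2 + 265u + 840 = (−5)(u^3 − 6u^2 + 89u − 672) + (−50u^2 + 710u − 2520)
  u^3 − 6u^2 + 89u − 672 = (−(1/50)u − 41/250)(−50u^2 + 710u − 2520) + ((3876/25)u − 27132/25)
  −50u^2 + 710u − 2520 = (−(625/1938)u + 750/323)((3876/25)u − 27132/25) + (0)
Last nonzero remainder: (3876/25)u − 27132/25. Dividing through by 3876/25 gives the monic gcd u − 7.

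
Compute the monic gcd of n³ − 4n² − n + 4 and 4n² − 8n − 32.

n − 4

Apply the Euclidean algorithm:
  n³ − 4n² − n + 4 = ((1/4)n − 1/2)(4n² − 8n − 32) + (3n − 12)
  4n² − 8n − 32 = ((4/3)n + 8/3)(3n − 12) + (0)
Last nonzero remainder: 3n − 12. Dividing through by 3 gives the monic gcd n − 4.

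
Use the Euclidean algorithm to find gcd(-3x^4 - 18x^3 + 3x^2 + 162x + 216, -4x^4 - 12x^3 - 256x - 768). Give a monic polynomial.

x^2 + 7x + 12

Euclidean algorithm in ℚ[x]:
  -3x^4 - 18x^3 + 3x^2 + 162x + 216 = (3/4)(-4x^4 - 12x^3 - 256x - 768) + (-9x^3 + 3x^2 + 354x + 792)
  -4x^4 - 12x^3 - 256x - 768 = ((4/9)x + 40/27)(-9x^3 + 3x^2 + 354x + 792) + (-(1456/9)x^2 - (10192/9)x - 5824/3)
  -9x^3 + 3x^2 + 354x + 792 = ((81/1456)x - 297/728)(-(1456/9)x^2 - (10192/9)x - 5824/3) + (0)
Last nonzero remainder: -(1456/9)x^2 - (10192/9)x - 5824/3. Dividing through by -1456/9 gives the monic gcd x^2 + 7x + 12.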